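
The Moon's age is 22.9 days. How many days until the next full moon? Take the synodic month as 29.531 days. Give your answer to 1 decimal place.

Full moon occurs at elongation 180°, i.e. at age 29.531 × 180/360 = 14.765 d.
Already past this cycle's full moon; the next is at 14.765 + 29.531 = 44.296 d, so 44.296 − 22.9 = 21.396 days.

21.4 days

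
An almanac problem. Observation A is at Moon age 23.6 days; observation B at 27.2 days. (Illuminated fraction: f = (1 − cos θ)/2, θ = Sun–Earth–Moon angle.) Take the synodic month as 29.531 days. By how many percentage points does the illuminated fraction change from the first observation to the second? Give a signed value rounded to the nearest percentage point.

-29 percentage points

θ₁ = 360° × 23.6/29.531 = 287.7°, f₁ = (1 − cos θ₁)/2 = 0.348.
θ₂ = 360° × 27.2/29.531 = 331.6°, f₂ = (1 − cos θ₂)/2 = 0.060.
Change = f₂ − f₁ = -0.288 → -29 percentage points.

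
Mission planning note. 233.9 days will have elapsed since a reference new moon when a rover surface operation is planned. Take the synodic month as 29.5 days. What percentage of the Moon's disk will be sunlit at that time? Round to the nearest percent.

Reduce mod P: 233.9 − 7×29.5 = 27.40 d into the current lunation.
The Moon has covered 27.40/29.5 of its cycle, so θ ≈ 360° × 27.40/29.5 = 334.4°.
Illuminated fraction = (1 − cos 334.4°)/2 = (1 − 0.902)/2 ≈ 0.049, so 5%.

5%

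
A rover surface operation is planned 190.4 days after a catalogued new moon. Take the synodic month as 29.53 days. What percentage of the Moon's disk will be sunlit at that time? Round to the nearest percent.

Reduce mod P: 190.4 − 6×29.53 = 13.22 d into the current lunation.
The Moon has covered 13.22/29.53 of its cycle, so θ ≈ 360° × 13.22/29.53 = 161.2°.
Illuminated fraction = (1 − cos 161.2°)/2 = (1 − (-0.946))/2 ≈ 0.973, so 97%.

97%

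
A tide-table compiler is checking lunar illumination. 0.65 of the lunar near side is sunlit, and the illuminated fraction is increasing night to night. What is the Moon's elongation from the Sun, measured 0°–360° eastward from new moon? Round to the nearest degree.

107°

cos θ = 1 − 2f = -0.300, giving a principal value of 107.5°.
Waxing ⇒ before full, so θ = 107.5°.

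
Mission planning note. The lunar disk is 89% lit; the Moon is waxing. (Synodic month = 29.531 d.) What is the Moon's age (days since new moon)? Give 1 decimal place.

11.6 days

cos θ = 1 − 2f = -0.780, giving a principal value of 141.3°.
Waxing ⇒ before full, so θ = 141.3°.
At 360°/29.531 d per day, 141.3° corresponds to 11.59 days.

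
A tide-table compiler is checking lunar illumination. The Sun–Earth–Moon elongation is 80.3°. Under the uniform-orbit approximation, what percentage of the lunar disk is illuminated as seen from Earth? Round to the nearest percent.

cos 80.3° = 0.168, so f = (1 − 0.168)/2 = 0.416, i.e. 42%.

42%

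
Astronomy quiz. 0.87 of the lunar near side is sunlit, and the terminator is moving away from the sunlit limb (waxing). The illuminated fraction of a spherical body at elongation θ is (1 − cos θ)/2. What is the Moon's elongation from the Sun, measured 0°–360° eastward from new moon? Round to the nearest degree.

138°

From f = (1 − cos θ)/2: cos θ = 1 − 2×0.87 = -0.740; arccos → 137.7°.
Waxing ⇒ before full, so θ = 137.7°.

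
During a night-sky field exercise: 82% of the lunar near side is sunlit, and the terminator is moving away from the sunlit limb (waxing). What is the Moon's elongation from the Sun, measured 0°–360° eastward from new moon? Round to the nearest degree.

130°

cos θ = 1 − 2f = -0.640, giving a principal value of 129.8°.
Waxing ⇒ before full, so θ = 129.8°.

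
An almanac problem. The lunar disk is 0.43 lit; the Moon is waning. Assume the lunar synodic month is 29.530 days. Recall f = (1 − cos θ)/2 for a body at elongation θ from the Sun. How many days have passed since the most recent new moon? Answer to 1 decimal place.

22.8 days

Invert f = (1 − cos θ)/2 to get cos θ = 1 − 2(0.43) = 0.140, hence θ₀ = arccos 0.140 = 82.0°.
Since the Moon is past full (waning), take the reflex angle: θ = 360° − 82.0° = 278.0°.
At 360°/29.530 d per day, 278.0° corresponds to 22.81 days.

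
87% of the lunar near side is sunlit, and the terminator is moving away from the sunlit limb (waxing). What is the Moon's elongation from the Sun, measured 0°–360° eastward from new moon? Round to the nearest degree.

From f = (1 − cos θ)/2: cos θ = 1 − 2×0.87 = -0.740; arccos → 137.7°.
Before full moon the principal value applies: θ = 137.7°.

138°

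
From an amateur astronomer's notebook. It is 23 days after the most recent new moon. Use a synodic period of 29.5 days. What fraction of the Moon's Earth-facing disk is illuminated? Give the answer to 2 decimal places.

The Moon has covered 23/29.5 of its cycle, so θ ≈ 360° × 23/29.5 = 280.7°.
Illuminated fraction = (1 − cos 280.7°)/2 = (1 − 0.185)/2 ≈ 0.407.

0.41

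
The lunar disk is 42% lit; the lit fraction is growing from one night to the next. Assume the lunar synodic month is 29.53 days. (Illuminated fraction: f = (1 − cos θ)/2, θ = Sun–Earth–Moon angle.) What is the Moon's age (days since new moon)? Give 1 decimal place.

Invert f = (1 − cos θ)/2 to get cos θ = 1 − 2(0.42) = 0.160, hence θ₀ = arccos 0.160 = 80.8°.
Before full moon the principal value applies: θ = 80.8°.
At 360°/29.53 d per day, 80.8° corresponds to 6.63 days.

6.6 days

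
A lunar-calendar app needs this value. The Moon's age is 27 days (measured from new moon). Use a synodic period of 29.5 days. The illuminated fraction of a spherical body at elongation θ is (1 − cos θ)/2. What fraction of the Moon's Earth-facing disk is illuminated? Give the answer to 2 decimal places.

The Moon has covered 27/29.5 of its cycle, so θ ≈ 360° × 27/29.5 = 329.5°.
With cos θ = 0.862, the lit fraction is (1 − 0.862)/2 ≈ 0.069.

0.07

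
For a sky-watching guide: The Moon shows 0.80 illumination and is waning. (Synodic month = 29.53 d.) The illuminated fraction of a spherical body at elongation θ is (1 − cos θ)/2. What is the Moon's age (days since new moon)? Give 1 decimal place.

19.1 days

From f = (1 − cos θ)/2: cos θ = 1 − 2×0.80 = -0.600; arccos → 126.9°.
Since the Moon is past full (waning), take the reflex angle: θ = 360° − 126.9° = 233.1°.
That fraction of the synodic month is 233.1/360 × 29.53 d ≈ 19.12 d.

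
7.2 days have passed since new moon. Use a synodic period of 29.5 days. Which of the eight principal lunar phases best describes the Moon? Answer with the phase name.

At 7.2/29.5 of the cycle, θ ≈ 88° — the first quarter range.

first quarter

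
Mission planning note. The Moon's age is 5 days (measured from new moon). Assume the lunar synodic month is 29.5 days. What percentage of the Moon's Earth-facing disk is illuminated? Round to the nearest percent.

Phase angle: θ = 360°·(5 d)/(29.5 d) = 61.0°.
With cos θ = 0.485, the lit fraction is (1 − 0.485)/2 ≈ 0.258, so 26%.

26%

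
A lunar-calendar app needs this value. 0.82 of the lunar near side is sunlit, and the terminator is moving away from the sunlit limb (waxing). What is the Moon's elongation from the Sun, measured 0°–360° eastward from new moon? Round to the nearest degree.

cos θ = 1 − 2f = -0.640, giving a principal value of 129.8°.
Waxing ⇒ before full, so θ = 129.8°.

130°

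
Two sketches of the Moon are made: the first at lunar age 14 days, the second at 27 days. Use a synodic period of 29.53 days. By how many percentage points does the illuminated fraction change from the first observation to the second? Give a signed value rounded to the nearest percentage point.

θ₁ = 360° × 14/29.53 = 170.7°, f₁ = (1 − cos θ₁)/2 = 0.993.
θ₂ = 360° × 27/29.53 = 329.2°, f₂ = (1 − cos θ₂)/2 = 0.071.
Change = f₂ − f₁ = -0.923 → -92 percentage points.

-92 pp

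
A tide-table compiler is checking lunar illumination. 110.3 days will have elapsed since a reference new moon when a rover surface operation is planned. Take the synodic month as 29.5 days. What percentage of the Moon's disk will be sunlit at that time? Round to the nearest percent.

53%

110.3 d spans 3 complete synodic months (3 × 29.5 = 88.50 d) plus 21.80 d.
Phase angle: θ = 360°·(21.80 d)/(29.5 d) = 266.0°.
With cos θ = (-0.069), the lit fraction is (1 − (-0.069))/2 ≈ 0.535, so 53%.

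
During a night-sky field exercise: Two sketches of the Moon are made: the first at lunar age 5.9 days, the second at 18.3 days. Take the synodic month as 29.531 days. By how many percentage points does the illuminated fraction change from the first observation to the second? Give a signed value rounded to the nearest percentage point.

+52 percentage points

θ₁ = 360° × 5.9/29.531 = 71.9°, f₁ = (1 − cos θ₁)/2 = 0.345.
θ₂ = 360° × 18.3/29.531 = 223.1°, f₂ = (1 − cos θ₂)/2 = 0.865.
Change = f₂ − f₁ = +0.520 → +52 percentage points.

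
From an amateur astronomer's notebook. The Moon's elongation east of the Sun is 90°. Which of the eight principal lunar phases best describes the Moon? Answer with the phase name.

90° lies in the first quarter sector of the 8-phase cycle.

first quarter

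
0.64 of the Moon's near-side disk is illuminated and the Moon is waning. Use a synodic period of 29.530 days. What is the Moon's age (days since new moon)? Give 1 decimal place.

From f = (1 − cos θ)/2: cos θ = 1 − 2×0.64 = -0.280; arccos → 106.3°.
Waning ⇒ past full, so θ = 360° − 106.3° = 253.7°.
At 360°/29.530 d per day, 253.7° corresponds to 20.81 days.

20.8 days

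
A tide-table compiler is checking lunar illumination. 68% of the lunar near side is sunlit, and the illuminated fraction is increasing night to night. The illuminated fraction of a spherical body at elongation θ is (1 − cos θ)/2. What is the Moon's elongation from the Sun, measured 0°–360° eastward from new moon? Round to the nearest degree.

cos θ = 1 − 2f = -0.360, giving a principal value of 111.1°.
The Moon is waxing (0°–180°), so θ = 111.1° directly.

111°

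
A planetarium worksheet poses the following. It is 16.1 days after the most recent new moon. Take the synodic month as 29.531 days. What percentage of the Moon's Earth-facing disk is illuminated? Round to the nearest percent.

98%

Phase angle: θ = 360°·(16.1 d)/(29.531 d) = 196.3°.
cos 196.3° = (-0.960), so f = (1 − (-0.960))/2 = 0.980, so 98%.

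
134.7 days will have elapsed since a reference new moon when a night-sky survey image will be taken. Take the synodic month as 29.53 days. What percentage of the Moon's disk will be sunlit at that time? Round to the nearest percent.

134.7 d spans 4 complete synodic months (4 × 29.53 = 118.12 d) plus 16.58 d.
Phase angle: θ = 360°·(16.58 d)/(29.53 d) = 202.1°.
Illuminated fraction = (1 − cos 202.1°)/2 = (1 − (-0.926))/2 ≈ 0.963, so 96%.

96%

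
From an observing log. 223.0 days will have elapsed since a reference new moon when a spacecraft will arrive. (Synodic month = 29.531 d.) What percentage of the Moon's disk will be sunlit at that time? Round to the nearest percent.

97%

Reduce mod P: 223.0 − 7×29.531 = 16.28 d into the current lunation.
Elongation θ = 360° × 16.28/29.531 ≈ 198.5°.
Illuminated fraction = (1 − cos 198.5°)/2 = (1 − (-0.948))/2 ≈ 0.974, so 97%.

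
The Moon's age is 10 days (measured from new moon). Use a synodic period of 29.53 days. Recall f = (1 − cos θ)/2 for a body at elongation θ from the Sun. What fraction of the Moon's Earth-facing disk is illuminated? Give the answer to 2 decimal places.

0.76

Elongation θ = 360° × 10/29.53 ≈ 121.9°.
Illuminated fraction = (1 − cos 121.9°)/2 = (1 − (-0.529))/2 ≈ 0.764.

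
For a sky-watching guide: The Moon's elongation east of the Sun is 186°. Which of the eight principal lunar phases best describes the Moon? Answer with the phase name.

full moon

The full moon sector spans roughly 158°–202°; 186° falls inside it.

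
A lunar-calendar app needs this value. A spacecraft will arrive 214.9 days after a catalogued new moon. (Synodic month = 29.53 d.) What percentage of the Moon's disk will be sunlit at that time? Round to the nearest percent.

214.9 d spans 7 complete synodic months (7 × 29.53 = 206.71 d) plus 8.19 d.
Elongation θ = 360° × 8.19/29.53 ≈ 99.8°.
cos 99.8° = (-0.171), so f = (1 − (-0.171))/2 = 0.585, so 59%.

59%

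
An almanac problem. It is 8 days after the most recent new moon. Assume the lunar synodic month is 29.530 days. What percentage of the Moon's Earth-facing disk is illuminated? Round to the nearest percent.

Phase angle: θ = 360°·(8 d)/(29.530 d) = 97.5°.
cos 97.5° = (-0.131), so f = (1 − (-0.131))/2 = 0.566, so 57%.

57%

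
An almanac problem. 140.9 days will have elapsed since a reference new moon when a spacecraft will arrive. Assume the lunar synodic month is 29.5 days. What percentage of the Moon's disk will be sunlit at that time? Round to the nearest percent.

42%

Reduce mod P: 140.9 − 4×29.5 = 22.90 d into the current lunation.
Phase angle: θ = 360°·(22.90 d)/(29.5 d) = 279.5°.
Illuminated fraction = (1 − cos 279.5°)/2 = (1 − 0.164)/2 ≈ 0.418, so 42%.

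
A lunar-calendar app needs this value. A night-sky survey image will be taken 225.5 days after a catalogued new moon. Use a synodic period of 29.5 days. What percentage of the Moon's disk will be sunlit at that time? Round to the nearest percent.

81%

225.5 d spans 7 complete synodic months (7 × 29.5 = 206.50 d) plus 19.00 d.
Elongation θ = 360° × 19.00/29.5 ≈ 231.9°.
Illuminated fraction = (1 − cos 231.9°)/2 = (1 − (-0.618))/2 ≈ 0.809, so 81%.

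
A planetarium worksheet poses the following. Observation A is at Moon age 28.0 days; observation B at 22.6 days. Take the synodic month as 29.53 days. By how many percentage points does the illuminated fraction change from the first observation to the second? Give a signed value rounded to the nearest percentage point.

+43 percentage points

θ₁ = 360° × 28.0/29.53 = 341.3°, f₁ = (1 − cos θ₁)/2 = 0.026.
θ₂ = 360° × 22.6/29.53 = 275.5°, f₂ = (1 − cos θ₂)/2 = 0.452.
Change = f₂ − f₁ = +0.426 → +43 percentage points.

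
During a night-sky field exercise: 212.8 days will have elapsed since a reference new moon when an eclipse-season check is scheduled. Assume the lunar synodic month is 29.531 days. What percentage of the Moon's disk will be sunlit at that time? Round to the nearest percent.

212.8 d spans 7 complete synodic months (7 × 29.531 = 206.72 d) plus 6.08 d.
Phase angle: θ = 360°·(6.08 d)/(29.531 d) = 74.2°.
cos 74.2° = 0.273, so f = (1 − 0.273)/2 = 0.363, so 36%.

36%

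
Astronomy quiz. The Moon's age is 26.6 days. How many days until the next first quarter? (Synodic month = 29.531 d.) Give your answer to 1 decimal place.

First quarter occurs at elongation 90°, i.e. at age 29.531 × 90/360 = 7.383 d.
Already past this cycle's first quarter; the next is at 7.383 + 29.531 = 36.914 d, so 36.914 − 26.6 = 10.314 days.

10.3 days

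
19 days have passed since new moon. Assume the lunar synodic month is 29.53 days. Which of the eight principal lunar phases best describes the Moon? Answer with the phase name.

At 19/29.53 of the cycle, θ ≈ 232° — the waning gibbous range.

waning gibbous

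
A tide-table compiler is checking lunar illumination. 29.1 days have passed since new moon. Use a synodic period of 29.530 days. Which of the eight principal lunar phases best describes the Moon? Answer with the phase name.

At 29.1/29.530 of the cycle, θ ≈ 355° — the new moon range.

new moon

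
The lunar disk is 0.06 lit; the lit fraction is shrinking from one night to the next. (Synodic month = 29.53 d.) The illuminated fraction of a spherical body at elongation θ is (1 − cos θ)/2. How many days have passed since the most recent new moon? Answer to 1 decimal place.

From f = (1 − cos θ)/2: cos θ = 1 − 2×0.06 = 0.880; arccos → 28.4°.
A waning Moon lies in 180°–360°, so θ = 360° − 28.4° = 331.6°.
Age = 29.53 × 331.6°/360° ≈ 27.20 days.

27.2 days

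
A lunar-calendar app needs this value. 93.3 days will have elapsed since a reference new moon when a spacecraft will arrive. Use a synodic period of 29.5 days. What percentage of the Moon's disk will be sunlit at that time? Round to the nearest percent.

93.3/29.5 = 3.163 lunations, so 3 complete cycles and 4.80 d into the next.
Phase angle: θ = 360°·(4.80 d)/(29.5 d) = 58.6°.
Illuminated fraction = (1 − cos 58.6°)/2 = (1 − 0.521)/2 ≈ 0.239, so 24%.

24%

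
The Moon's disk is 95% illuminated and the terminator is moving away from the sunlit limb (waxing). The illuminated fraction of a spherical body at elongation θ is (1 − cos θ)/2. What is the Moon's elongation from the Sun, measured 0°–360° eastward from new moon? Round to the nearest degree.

154°

From f = (1 − cos θ)/2: cos θ = 1 − 2×0.95 = -0.900; arccos → 154.2°.
Waxing ⇒ before full, so θ = 154.2°.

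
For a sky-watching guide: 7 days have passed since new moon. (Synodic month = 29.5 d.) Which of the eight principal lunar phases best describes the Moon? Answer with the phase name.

first quarter

θ ≈ 360° × 7/29.5 = 85°, which falls in the first quarter sector.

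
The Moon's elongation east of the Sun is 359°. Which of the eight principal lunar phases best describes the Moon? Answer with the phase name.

new moon

359° lies in the new moon sector of the 8-phase cycle.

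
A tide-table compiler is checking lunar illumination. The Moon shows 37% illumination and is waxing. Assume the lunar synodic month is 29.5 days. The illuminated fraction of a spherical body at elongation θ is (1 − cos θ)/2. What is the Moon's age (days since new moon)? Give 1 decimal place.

Invert f = (1 − cos θ)/2 to get cos θ = 1 − 2(0.37) = 0.260, hence θ₀ = arccos 0.260 = 74.9°.
The Moon is waxing (0°–180°), so θ = 74.9° directly.
Age = 29.5 × 74.9°/360° ≈ 6.14 days.

6.1 days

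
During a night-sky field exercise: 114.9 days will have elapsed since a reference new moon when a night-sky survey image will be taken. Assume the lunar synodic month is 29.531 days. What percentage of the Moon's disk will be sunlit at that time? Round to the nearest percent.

114.9 d spans 3 complete synodic months (3 × 29.531 = 88.59 d) plus 26.31 d.
Phase angle: θ = 360°·(26.31 d)/(29.531 d) = 320.7°.
cos 320.7° = 0.774, so f = (1 − 0.774)/2 = 0.113, so 11%.

11%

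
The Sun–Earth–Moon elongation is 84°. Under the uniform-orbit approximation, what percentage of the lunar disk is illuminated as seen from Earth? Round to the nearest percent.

45%

cos 84° = 0.105, so f = (1 − 0.105)/2 = 0.448, i.e. 45%.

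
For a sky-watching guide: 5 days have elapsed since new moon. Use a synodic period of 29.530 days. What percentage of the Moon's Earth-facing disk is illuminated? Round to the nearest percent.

Elongation θ = 360° × 5/29.530 ≈ 61.0°.
With cos θ = 0.485, the lit fraction is (1 − 0.485)/2 ≈ 0.257, so 26%.

26%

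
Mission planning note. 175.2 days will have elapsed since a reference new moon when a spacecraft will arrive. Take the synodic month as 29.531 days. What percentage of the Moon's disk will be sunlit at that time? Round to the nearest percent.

175.2 d spans 5 complete synodic months (5 × 29.531 = 147.66 d) plus 27.54 d.
Elongation θ = 360° × 27.54/29.531 ≈ 335.8°.
cos 335.8° = 0.912, so f = (1 − 0.912)/2 = 0.044, so 4%.

4%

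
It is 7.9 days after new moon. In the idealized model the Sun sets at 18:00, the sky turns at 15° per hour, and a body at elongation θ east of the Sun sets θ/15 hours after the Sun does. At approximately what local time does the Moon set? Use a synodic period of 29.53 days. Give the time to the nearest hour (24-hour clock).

Elongation θ = 360° × 7.9/29.53 ≈ 96.3°.
Delay after the Sun = 96.3° / (15°/h) ≈ 6.42 h.
18:00 + 6.42 h ≈ 00:25 → 00:00 to the nearest hour.

00:00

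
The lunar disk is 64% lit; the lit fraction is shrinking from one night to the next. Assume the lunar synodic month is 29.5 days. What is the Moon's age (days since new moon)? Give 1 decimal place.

20.8 days

Invert f = (1 − cos θ)/2 to get cos θ = 1 − 2(0.64) = -0.280, hence θ₀ = arccos -0.280 = 106.3°.
A waning Moon lies in 180°–360°, so θ = 360° − 106.3° = 253.7°.
That fraction of the synodic month is 253.7/360 × 29.5 d ≈ 20.79 d.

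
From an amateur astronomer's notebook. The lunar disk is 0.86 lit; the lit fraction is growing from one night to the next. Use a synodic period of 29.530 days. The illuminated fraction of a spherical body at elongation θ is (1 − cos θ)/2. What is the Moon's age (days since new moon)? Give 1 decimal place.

From f = (1 − cos θ)/2: cos θ = 1 − 2×0.86 = -0.720; arccos → 136.1°.
Before full moon the principal value applies: θ = 136.1°.
Age = 29.530 × 136.1°/360° ≈ 11.16 days.

11.2 days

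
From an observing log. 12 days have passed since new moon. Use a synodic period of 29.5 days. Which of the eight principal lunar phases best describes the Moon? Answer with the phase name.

waxing gibbous

At 12/29.5 of the cycle, θ ≈ 146° — the waxing gibbous range.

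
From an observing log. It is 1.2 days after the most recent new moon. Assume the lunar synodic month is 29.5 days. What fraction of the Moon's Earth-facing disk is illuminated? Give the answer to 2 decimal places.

0.02

The Moon has covered 1.2/29.5 of its cycle, so θ ≈ 360° × 1.2/29.5 = 14.6°.
With cos θ = 0.968, the lit fraction is (1 − 0.968)/2 ≈ 0.016.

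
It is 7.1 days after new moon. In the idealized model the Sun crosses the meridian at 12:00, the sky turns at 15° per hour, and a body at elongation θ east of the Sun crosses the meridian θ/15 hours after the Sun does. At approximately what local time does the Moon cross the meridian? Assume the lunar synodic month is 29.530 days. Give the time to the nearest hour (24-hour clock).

The Moon has covered 7.1/29.530 of its cycle, so θ ≈ 360° × 7.1/29.530 = 86.6°.
Delay after the Sun = 86.6° / (15°/h) ≈ 5.77 h.
12:00 + 5.77 h ≈ 17:46 → 18:00 to the nearest hour.

18:00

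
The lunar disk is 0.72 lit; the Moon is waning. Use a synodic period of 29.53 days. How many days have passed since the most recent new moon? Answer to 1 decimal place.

cos θ = 1 − 2f = -0.440, giving a principal value of 116.1°.
Waning ⇒ past full, so θ = 360° − 116.1° = 243.9°.
That fraction of the synodic month is 243.9/360 × 29.53 d ≈ 20.01 d.

20.0 days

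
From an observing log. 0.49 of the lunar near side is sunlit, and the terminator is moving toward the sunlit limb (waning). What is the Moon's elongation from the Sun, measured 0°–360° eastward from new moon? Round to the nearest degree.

271°

From f = (1 − cos θ)/2: cos θ = 1 − 2×0.49 = 0.020; arccos → 88.9°.
A waning Moon lies in 180°–360°, so θ = 360° − 88.9° = 271.1°.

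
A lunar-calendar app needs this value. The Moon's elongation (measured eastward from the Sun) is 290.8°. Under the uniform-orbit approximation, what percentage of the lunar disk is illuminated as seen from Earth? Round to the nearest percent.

32%

cos 290.8° = 0.355, so f = (1 − 0.355)/2 = 0.322, i.e. 32%.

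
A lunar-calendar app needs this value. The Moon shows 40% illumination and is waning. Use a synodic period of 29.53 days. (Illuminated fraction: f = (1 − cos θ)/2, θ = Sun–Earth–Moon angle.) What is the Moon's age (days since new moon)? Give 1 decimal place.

From f = (1 − cos θ)/2: cos θ = 1 − 2×0.40 = 0.200; arccos → 78.5°.
Since the Moon is past full (waning), take the reflex angle: θ = 360° − 78.5° = 281.5°.
Age = 29.53 × 281.5°/360° ≈ 23.09 days.

23.1 days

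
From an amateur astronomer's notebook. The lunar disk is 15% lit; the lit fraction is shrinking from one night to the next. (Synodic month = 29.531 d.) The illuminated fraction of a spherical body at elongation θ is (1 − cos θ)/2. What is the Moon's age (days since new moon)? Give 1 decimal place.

From f = (1 − cos θ)/2: cos θ = 1 − 2×0.15 = 0.700; arccos → 45.6°.
Since the Moon is past full (waning), take the reflex angle: θ = 360° − 45.6° = 314.4°.
That fraction of the synodic month is 314.4/360 × 29.531 d ≈ 25.79 d.

25.8 days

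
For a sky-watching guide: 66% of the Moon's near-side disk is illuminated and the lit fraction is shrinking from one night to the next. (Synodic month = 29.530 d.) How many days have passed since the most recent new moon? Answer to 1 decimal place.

20.6 days

cos θ = 1 − 2f = -0.320, giving a principal value of 108.7°.
Waning ⇒ past full, so θ = 360° − 108.7° = 251.3°.
That fraction of the synodic month is 251.3/360 × 29.530 d ≈ 20.62 d.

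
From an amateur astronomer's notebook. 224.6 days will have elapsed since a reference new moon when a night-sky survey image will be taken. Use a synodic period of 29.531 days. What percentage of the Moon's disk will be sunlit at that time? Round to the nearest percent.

89%

224.6 d spans 7 complete synodic months (7 × 29.531 = 206.72 d) plus 17.88 d.
Phase angle: θ = 360°·(17.88 d)/(29.531 d) = 218.0°.
cos 218.0° = (-0.788), so f = (1 − (-0.788))/2 = 0.894, so 89%.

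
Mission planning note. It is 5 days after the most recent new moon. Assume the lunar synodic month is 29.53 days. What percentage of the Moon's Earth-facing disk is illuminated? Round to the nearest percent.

26%

The Moon has covered 5/29.53 of its cycle, so θ ≈ 360° × 5/29.53 = 61.0°.
cos 61.0° = 0.485, so f = (1 − 0.485)/2 = 0.257, so 26%.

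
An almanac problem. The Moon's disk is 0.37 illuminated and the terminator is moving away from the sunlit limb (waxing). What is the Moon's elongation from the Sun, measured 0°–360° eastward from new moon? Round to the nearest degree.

75°

Invert f = (1 − cos θ)/2 to get cos θ = 1 − 2(0.37) = 0.260, hence θ₀ = arccos 0.260 = 74.9°.
Waxing ⇒ before full, so θ = 74.9°.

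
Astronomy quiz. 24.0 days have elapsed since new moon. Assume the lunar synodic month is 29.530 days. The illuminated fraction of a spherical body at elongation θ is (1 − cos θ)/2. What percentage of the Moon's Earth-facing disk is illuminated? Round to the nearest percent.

31%

Phase angle: θ = 360°·(24.0 d)/(29.530 d) = 292.6°.
cos 292.6° = 0.384, so f = (1 − 0.384)/2 = 0.308, so 31%.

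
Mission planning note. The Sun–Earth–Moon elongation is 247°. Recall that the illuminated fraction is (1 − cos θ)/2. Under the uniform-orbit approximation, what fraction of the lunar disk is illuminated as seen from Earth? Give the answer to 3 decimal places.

cos 247° = (-0.391), so f = (1 − (-0.391))/2 = 0.695.

0.695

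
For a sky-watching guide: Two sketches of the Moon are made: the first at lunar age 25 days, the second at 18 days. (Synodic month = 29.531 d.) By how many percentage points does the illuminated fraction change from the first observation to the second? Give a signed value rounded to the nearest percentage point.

+67 percentage points

First observation: θ = 360°·25/29.531 = 304.8°, so f = 0.215.
Second observation: θ = 219.4°, f = 0.886.
Δf = 0.886 − 0.215 = +0.671, i.e. +67 pp.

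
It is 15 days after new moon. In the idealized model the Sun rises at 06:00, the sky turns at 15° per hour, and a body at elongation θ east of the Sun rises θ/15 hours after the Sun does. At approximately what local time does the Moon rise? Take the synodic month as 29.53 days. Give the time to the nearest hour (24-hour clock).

18:00

The Moon has covered 15/29.53 of its cycle, so θ ≈ 360° × 15/29.53 = 182.9°.
Delay after the Sun = 182.9° / (15°/h) ≈ 12.19 h.
06:00 + 12.19 h ≈ 18:11 → 18:00 to the nearest hour.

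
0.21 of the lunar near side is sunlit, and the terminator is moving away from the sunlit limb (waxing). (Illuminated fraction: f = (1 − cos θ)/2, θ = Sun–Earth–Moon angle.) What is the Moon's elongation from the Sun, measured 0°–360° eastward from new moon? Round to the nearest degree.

Invert f = (1 − cos θ)/2 to get cos θ = 1 − 2(0.21) = 0.580, hence θ₀ = arccos 0.580 = 54.5°.
Before full moon the principal value applies: θ = 54.5°.

55°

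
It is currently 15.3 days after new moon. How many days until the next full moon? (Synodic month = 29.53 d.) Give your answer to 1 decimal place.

Full moon occurs at elongation 180°, i.e. at age 29.53 × 180/360 = 14.765 d.
Already past this cycle's full moon; the next is at 14.765 + 29.53 = 44.295 d, so 44.295 − 15.3 = 28.995 days.

29.0 days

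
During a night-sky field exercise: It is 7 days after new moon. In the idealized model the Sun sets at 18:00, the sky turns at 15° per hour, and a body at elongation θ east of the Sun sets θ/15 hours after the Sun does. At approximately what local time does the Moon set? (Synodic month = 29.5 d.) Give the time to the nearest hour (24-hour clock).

Elongation θ = 360° × 7/29.5 ≈ 85.4°.
The Moon trails the Sun by θ/15 = 85.4/15 ≈ 5.69 hours.
18:00 + 5.69 h ≈ 23:42 → 00:00 to the nearest hour.

00:00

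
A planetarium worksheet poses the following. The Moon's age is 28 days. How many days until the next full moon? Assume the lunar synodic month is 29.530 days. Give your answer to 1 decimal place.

Full moon occurs at elongation 180°, i.e. at age 29.530 × 180/360 = 14.765 d.
Already past this cycle's full moon; the next is at 14.765 + 29.530 = 44.295 d, so 44.295 − 28 = 16.295 days.

16.3 days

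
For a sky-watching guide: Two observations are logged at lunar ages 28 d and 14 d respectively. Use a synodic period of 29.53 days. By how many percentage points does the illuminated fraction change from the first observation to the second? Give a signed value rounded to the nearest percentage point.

θ₁ = 360° × 28/29.53 = 341.3°, f₁ = (1 − cos θ₁)/2 = 0.026.
θ₂ = 360° × 14/29.53 = 170.7°, f₂ = (1 − cos θ₂)/2 = 0.993.
Change = f₂ − f₁ = +0.967 → +97 percentage points.

+97 pp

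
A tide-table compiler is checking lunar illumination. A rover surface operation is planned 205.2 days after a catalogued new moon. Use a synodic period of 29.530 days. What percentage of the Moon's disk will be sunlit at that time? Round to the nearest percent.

3%

205.2/29.530 = 6.949 lunations, so 6 complete cycles and 28.02 d into the next.
Phase angle: θ = 360°·(28.02 d)/(29.530 d) = 341.6°.
Illuminated fraction = (1 − cos 341.6°)/2 = (1 − 0.949)/2 ≈ 0.026, so 3%.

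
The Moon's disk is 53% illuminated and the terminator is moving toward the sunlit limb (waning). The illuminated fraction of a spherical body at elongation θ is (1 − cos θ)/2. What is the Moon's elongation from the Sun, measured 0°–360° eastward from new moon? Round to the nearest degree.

267°

Invert f = (1 − cos θ)/2 to get cos θ = 1 − 2(0.53) = -0.060, hence θ₀ = arccos -0.060 = 93.4°.
Since the Moon is past full (waning), take the reflex angle: θ = 360° − 93.4° = 266.6°.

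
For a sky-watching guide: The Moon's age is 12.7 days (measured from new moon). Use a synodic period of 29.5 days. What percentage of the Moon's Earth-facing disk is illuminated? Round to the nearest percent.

95%

Phase angle: θ = 360°·(12.7 d)/(29.5 d) = 155.0°.
With cos θ = (-0.906), the lit fraction is (1 − (-0.906))/2 ≈ 0.953, so 95%.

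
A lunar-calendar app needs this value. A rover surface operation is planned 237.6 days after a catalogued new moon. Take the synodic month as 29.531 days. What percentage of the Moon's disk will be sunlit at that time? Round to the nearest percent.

2%

Reduce mod P: 237.6 − 8×29.531 = 1.35 d into the current lunation.
The Moon has covered 1.35/29.531 of its cycle, so θ ≈ 360° × 1.35/29.531 = 16.5°.
cos 16.5° = 0.959, so f = (1 − 0.959)/2 = 0.021, so 2%.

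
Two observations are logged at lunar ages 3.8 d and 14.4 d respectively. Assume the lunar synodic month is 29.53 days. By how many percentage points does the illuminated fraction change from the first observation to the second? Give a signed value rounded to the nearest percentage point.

θ₁ = 360° × 3.8/29.53 = 46.3°, f₁ = (1 − cos θ₁)/2 = 0.155.
θ₂ = 360° × 14.4/29.53 = 175.6°, f₂ = (1 − cos θ₂)/2 = 0.998.
Change = f₂ − f₁ = +0.844 → +84 percentage points.

+84 pp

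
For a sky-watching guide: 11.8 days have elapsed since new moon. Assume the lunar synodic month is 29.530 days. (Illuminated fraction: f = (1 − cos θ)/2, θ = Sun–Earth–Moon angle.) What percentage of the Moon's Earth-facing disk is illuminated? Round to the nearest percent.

90%

Phase angle: θ = 360°·(11.8 d)/(29.530 d) = 143.9°.
With cos θ = (-0.808), the lit fraction is (1 − (-0.808))/2 ≈ 0.904, so 90%.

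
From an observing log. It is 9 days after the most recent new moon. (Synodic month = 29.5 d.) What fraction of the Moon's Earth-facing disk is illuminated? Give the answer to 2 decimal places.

0.67

Elongation θ = 360° × 9/29.5 ≈ 109.8°.
With cos θ = (-0.339), the lit fraction is (1 − (-0.339))/2 ≈ 0.670.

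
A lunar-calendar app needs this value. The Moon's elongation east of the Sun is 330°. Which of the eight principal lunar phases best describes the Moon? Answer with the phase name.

The waning crescent sector spans roughly 292°–338°; 330° falls inside it.

waning crescent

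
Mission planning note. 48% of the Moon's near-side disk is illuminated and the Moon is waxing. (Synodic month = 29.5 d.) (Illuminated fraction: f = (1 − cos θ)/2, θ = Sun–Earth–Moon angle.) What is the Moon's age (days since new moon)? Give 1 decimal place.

Invert f = (1 − cos θ)/2 to get cos θ = 1 − 2(0.48) = 0.040, hence θ₀ = arccos 0.040 = 87.7°.
Waxing ⇒ before full, so θ = 87.7°.
Age = 29.5 × 87.7°/360° ≈ 7.19 days.

7.2 days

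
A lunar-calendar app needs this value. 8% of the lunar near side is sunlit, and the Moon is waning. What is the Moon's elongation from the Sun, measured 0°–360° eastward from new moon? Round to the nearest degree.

327°

From f = (1 − cos θ)/2: cos θ = 1 − 2×0.08 = 0.840; arccos → 32.9°.
Since the Moon is past full (waning), take the reflex angle: θ = 360° − 32.9° = 327.1°.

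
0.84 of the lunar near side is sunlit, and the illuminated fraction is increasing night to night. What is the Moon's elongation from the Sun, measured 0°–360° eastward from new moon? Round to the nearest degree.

133°

Invert f = (1 − cos θ)/2 to get cos θ = 1 − 2(0.84) = -0.680, hence θ₀ = arccos -0.680 = 132.8°.
Waxing ⇒ before full, so θ = 132.8°.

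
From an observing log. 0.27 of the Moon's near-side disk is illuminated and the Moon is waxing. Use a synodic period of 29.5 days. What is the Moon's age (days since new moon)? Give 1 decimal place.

5.1 days

cos θ = 1 − 2f = 0.460, giving a principal value of 62.6°.
Waxing ⇒ before full, so θ = 62.6°.
That fraction of the synodic month is 62.6/360 × 29.5 d ≈ 5.13 d.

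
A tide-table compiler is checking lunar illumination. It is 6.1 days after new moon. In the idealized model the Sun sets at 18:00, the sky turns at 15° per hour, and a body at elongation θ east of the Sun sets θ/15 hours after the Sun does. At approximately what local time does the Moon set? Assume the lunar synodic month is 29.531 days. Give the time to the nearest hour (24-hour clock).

23:00

The Moon has covered 6.1/29.531 of its cycle, so θ ≈ 360° × 6.1/29.531 = 74.4°.
At 15° of sky rotation per hour, 74.4° corresponds to a 4.96 h lag.
18:00 + 4.96 h ≈ 22:57 → 23:00 to the nearest hour.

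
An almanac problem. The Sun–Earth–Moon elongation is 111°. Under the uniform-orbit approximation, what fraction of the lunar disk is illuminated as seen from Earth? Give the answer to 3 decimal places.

f = (1 − cos 111°)/2 = (1 − (-0.358))/2 ≈ 0.679.

0.679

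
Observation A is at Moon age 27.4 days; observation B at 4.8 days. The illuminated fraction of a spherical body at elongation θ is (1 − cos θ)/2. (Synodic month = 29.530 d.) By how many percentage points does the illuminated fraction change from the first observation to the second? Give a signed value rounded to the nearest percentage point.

θ₁ = 360° × 27.4/29.530 = 334.0°, f₁ = (1 − cos θ₁)/2 = 0.050.
θ₂ = 360° × 4.8/29.530 = 58.5°, f₂ = (1 − cos θ₂)/2 = 0.239.
Change = f₂ − f₁ = +0.188 → +19 percentage points.

+19 percentage points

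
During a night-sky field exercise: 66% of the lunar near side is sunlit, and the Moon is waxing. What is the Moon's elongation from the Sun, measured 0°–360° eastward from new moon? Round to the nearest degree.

cos θ = 1 − 2f = -0.320, giving a principal value of 108.7°.
Before full moon the principal value applies: θ = 108.7°.

109°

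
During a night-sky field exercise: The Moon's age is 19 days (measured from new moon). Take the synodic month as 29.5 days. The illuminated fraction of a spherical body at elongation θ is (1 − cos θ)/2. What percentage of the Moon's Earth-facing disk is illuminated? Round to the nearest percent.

81%

Elongation θ = 360° × 19/29.5 ≈ 231.9°.
Illuminated fraction = (1 − cos 231.9°)/2 = (1 − (-0.618))/2 ≈ 0.809, so 81%.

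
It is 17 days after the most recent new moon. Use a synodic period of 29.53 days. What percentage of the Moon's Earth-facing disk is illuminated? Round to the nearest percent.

94%

Elongation θ = 360° × 17/29.53 ≈ 207.2°.
cos 207.2° = (-0.889), so f = (1 − (-0.889))/2 = 0.945, so 94%.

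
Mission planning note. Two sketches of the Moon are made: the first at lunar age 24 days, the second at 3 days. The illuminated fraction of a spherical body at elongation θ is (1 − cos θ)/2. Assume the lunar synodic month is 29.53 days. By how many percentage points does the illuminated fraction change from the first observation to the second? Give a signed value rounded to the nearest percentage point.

-21 pp

θ₁ = 360° × 24/29.53 = 292.6°, f₁ = (1 − cos θ₁)/2 = 0.308.
θ₂ = 360° × 3/29.53 = 36.6°, f₂ = (1 − cos θ₂)/2 = 0.098.
Change = f₂ − f₁ = -0.210 → -21 percentage points.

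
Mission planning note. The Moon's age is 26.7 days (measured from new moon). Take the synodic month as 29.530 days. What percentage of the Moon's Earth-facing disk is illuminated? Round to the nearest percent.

9%

Phase angle: θ = 360°·(26.7 d)/(29.530 d) = 325.5°.
With cos θ = 0.824, the lit fraction is (1 − 0.824)/2 ≈ 0.088, so 9%.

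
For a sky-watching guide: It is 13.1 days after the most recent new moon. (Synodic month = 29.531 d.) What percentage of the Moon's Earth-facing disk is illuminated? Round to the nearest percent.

The Moon has covered 13.1/29.531 of its cycle, so θ ≈ 360° × 13.1/29.531 = 159.7°.
Illuminated fraction = (1 − cos 159.7°)/2 = (1 − (-0.938))/2 ≈ 0.969, so 97%.

97%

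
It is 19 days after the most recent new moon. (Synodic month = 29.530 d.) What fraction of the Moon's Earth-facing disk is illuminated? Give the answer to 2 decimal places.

The Moon has covered 19/29.530 of its cycle, so θ ≈ 360° × 19/29.530 = 231.6°.
cos 231.6° = (-0.621), so f = (1 − (-0.621))/2 = 0.810.

0.81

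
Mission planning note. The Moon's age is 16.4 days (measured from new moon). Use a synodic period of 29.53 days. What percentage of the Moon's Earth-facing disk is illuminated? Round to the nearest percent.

Phase angle: θ = 360°·(16.4 d)/(29.53 d) = 199.9°.
cos 199.9° = (-0.940), so f = (1 − (-0.940))/2 = 0.970, so 97%.

97%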